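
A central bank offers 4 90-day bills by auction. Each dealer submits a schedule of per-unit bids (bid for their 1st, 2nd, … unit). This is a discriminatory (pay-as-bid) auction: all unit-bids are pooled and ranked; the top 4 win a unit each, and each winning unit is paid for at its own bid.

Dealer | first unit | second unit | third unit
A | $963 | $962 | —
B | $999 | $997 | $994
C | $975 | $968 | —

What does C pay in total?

C pays $975

Pooled unit-bids ranked (top 4): 999 (B-1), 997 (B-2), 994 (B-3), 975 (C-1)
Next rejected bid: $968 (not a price — pay-as-bid).
C's winning unit-bids: 975 = $975.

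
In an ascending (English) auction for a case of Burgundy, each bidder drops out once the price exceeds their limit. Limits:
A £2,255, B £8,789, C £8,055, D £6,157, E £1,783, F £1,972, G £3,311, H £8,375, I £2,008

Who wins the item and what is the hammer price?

B wins at £8,375

Rule: the price rises until one bidder remains; the winner pays the price at which the last rival dropped out.
Sorting limits: 8,789 (B) > 8,375 (H) > 8,055 (C) > 6,157 (D) > 3,311 (G) > 2,255 (A) > …
Once the price passes £8,375, only B is left; the hammer falls at H's limit of £8,375.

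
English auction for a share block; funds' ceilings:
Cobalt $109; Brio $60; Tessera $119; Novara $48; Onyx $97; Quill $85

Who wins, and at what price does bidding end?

Tessera wins at $109

Limits in order: 119 (Tessera) > 109 (Cobalt) > 97 (Onyx) > 85 (Quill) > 60 (Brio) > 48 (Novara)
Once the price passes $109, only Tessera is left; the hammer falls at Cobalt's limit of $109.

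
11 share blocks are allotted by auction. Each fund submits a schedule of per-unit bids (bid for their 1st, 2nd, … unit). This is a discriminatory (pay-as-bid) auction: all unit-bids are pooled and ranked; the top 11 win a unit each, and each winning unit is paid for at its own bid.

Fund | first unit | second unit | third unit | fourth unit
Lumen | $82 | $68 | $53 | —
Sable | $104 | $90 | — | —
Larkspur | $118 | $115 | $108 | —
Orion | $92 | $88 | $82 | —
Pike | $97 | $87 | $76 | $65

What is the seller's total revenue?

Total revenue: $1,063

All unit-bids, highest first — top 11: 118 (Larkspur-1), 115 (Larkspur-2), 108 (Larkspur-3), 104 (Sable-1), 97 (Pike-1), 92 (Orion-1), 90 (Sable-2), 88 (Orion-2), 87 (Pike-2), 82 (Lumen-1), 82 (Orion-3)
Next rejected bid: $76 (not a price — pay-as-bid).
Each winning unit pays its own bid.
Revenue = 118 + 115 + 108 + 104 + 97 + 92 + 90 + 88 + 87 + 82 + 82 = $1,063.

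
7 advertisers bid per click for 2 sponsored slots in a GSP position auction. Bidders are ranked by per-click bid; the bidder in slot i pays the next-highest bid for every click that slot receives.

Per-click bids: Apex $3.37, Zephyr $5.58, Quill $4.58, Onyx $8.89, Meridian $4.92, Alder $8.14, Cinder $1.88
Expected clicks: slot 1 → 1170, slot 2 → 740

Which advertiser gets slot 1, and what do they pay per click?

Per-click bids in order: $8.89 (Onyx) > $8.14 (Alder) > $5.58 (Zephyr) > …
Slot 1 goes to the first-ranked bidder, Onyx, who pays the next bid down: $8.14/click.

Onyx; $8.14 per click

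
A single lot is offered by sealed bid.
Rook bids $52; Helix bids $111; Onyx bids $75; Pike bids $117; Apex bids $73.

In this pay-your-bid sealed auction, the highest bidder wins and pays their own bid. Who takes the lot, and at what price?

Sorting bids: 117 (Pike) > 111 (Helix) > 75 (Onyx) > 73 (Apex) > 52 (Rook)
Pike has the highest bid and pays exactly that: $117.

Pike pays $117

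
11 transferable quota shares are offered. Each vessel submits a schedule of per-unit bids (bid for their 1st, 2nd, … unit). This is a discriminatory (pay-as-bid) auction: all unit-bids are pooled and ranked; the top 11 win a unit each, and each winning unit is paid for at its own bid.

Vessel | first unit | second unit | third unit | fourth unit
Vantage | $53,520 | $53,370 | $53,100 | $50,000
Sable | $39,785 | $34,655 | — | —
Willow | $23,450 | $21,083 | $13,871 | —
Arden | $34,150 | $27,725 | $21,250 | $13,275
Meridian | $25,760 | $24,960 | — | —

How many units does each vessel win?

Pooled unit-bids ranked (top 11): 53,520 (Vantage-1), 53,370 (Vantage-2), 53,100 (Vantage-3), 50,000 (Vantage-4), 39,785 (Sable-1), 34,655 (Sable-2), 34,150 (Arden-1), 27,725 (Arden-2), 25,760 (Meridian-1), 24,960 (Meridian-2), 23,450 (Willow-1)
Next rejected bid: $21,250 (not a price — pay-as-bid).
Allocation: Arden 2, Meridian 2, Sable 2, Vantage 4, Willow 1.

Arden 2, Meridian 2, Sable 2, Vantage 4, Willow 1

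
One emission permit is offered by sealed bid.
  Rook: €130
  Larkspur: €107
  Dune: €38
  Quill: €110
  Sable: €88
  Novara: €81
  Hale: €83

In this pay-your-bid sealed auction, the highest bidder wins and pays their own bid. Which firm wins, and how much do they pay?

Sorting bids: 130 (Rook) > 110 (Quill) > 107 (Larkspur) > 88 (Sable) > 83 (Hale) > 81 (Novara) > …
Rook is highest → pays own bid, €130.

Rook pays €130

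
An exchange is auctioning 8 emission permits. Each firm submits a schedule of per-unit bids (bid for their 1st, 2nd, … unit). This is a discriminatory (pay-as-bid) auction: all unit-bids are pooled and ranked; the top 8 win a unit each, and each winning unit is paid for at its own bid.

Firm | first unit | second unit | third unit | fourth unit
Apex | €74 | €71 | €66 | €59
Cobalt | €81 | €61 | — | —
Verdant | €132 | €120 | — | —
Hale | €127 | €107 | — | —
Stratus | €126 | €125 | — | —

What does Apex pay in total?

Apex pays €74

Merging the schedules and taking the best 8: 132 (Verdant-1), 127 (Hale-1), 126 (Stratus-1), 125 (Stratus-2), 120 (Verdant-2), 107 (Hale-2), 81 (Cobalt-1), 74 (Apex-1)
Next rejected bid: €71 (not a price — pay-as-bid).
Apex's winning unit-bids: 74 = €74.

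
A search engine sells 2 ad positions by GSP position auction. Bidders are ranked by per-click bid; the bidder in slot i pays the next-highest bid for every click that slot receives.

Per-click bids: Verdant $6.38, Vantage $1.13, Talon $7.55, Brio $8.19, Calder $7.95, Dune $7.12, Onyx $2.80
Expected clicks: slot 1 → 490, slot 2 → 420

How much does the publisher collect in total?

Sorting advertisers: $8.19 (Brio) > $7.95 (Calder) > $7.55 (Talon) > …
Slot 1: Brio pays $7.95 × 490 = $3895.50
Slot 2: Calder pays $7.55 × 420 = $3171.00
Total = $7066.50

Total revenue: $7066.50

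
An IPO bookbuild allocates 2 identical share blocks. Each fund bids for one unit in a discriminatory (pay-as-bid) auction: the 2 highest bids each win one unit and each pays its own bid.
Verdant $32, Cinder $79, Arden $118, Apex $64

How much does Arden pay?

Arden pays $118

Bids ranked high→low: 118 (Arden), 79 (Cinder), 64 (Apex), 32 (Verdant)
The 2 highest are Arden, Cinder.
Arden wins → own bid $118.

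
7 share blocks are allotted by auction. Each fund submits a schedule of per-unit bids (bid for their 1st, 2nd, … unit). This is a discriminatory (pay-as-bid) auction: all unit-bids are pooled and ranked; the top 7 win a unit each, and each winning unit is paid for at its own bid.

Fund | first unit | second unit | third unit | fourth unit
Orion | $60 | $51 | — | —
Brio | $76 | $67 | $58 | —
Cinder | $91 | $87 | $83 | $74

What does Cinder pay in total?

Cinder pays $335

Merging the schedules and taking the best 7: 91 (Cinder-1), 87 (Cinder-2), 83 (Cinder-3), 76 (Brio-1), 74 (Cinder-4), 67 (Brio-2), 60 (Orion-1)
Next rejected bid: $58 (not a price — pay-as-bid).
Cinder's winning unit-bids: 91 + 87 + 83 + 74 = $335.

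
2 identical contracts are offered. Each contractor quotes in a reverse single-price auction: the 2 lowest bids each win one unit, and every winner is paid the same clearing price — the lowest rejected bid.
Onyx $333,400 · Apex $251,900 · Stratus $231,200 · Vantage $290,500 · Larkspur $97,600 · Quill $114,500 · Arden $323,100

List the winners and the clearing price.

Larkspur, Quill; each is paid $231,200

Sorting: 97,600 (Larkspur), 114,500 (Quill), 231,200 (Stratus), 251,900 (Apex), …
Lowest 2: Larkspur, Quill.
Clearing price = lowest rejected bid = $231,200.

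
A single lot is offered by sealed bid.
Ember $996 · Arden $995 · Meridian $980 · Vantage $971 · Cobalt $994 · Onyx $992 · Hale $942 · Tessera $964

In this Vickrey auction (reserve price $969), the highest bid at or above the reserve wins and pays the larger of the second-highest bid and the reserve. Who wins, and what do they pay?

Ember pays $995

Bids in order: 996 (Ember) > 995 (Arden) > 994 (Cobalt) > 992 (Onyx) > 980 (Meridian) > 971 (Vantage) > …
Ember has the top bid at or above the reserve ($996).
max(second-highest $995, reserve $969) = $995; the reserve does not bind.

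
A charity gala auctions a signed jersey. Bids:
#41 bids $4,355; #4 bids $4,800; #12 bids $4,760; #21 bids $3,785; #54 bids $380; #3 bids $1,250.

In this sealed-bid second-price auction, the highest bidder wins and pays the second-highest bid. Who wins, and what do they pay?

Sealed-bid second-price auction: the highest bidder wins and pays the second-highest bid.
Bids in order: 4,800 (#4) > 4,760 (#12) > 4,355 (#41) > 3,785 (#21) > 1,250 (#3) > 380 (#54)
#4 wins with the highest bid; price is set by the runner-up at $4,760.

#4 pays $4,760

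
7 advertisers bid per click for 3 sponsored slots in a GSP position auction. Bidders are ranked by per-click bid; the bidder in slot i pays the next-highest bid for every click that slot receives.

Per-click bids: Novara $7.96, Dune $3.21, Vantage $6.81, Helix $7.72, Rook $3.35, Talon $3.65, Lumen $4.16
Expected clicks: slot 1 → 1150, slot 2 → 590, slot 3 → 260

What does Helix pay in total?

Ranked by bid: $7.96 (Novara) > $7.72 (Helix) > $6.81 (Vantage) > $4.16 (Lumen) > …
Helix holds slot 2 → pays next bid $6.81 × 590 clicks = $4017.90.

Helix pays $4017.90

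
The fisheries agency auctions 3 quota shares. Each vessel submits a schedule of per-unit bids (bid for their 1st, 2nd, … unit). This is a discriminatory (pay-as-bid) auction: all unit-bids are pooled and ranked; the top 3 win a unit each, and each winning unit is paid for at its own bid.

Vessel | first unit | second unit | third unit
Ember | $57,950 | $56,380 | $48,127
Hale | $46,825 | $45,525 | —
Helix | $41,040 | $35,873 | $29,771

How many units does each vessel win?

All unit-bids, highest first — top 3: 57,950 (Ember-1), 56,380 (Ember-2), 48,127 (Ember-3)
Next rejected bid: $46,825 (not a price — pay-as-bid).
Allocation: Ember 3.

Ember 3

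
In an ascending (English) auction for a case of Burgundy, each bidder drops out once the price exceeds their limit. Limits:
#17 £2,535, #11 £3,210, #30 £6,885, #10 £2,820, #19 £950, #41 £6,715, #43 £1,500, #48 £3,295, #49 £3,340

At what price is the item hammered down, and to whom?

Limits ranked: 6,885 (#30) > 6,715 (#41) > 3,340 (#49) > 3,295 (#48) > 3,210 (#11) > 2,820 (#10) > …
#41 is the last rival to drop out, at £6,715; #30 remains and wins at that price.

#30 wins at £6,715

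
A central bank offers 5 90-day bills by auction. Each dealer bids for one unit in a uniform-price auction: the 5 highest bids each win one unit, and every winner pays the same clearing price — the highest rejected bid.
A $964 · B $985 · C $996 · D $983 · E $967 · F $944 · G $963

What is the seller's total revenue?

Total revenue: $4,815

Bids ranked high→low: 996 (C), 985 (B), 983 (D), 967 (E), 964 (A), 963 (G), 944 (F)
Winners (5 units): C, B, D, E, A.
First losing bid is G's $963, which sets the uniform price.
Total revenue = 5 × $963 = $4,815.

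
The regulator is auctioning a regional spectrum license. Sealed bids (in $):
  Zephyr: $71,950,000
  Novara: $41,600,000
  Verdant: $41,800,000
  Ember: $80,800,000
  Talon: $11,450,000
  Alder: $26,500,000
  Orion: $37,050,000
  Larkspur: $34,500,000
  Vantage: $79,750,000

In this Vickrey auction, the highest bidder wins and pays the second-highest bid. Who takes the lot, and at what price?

Ember pays $79,750,000

Rule: the highest bidder wins and pays the second-highest bid.
Bids ranked: 80,800,000 (Ember) > 79,750,000 (Vantage) > 71,950,000 (Zephyr) > 41,800,000 (Verdant) > 41,600,000 (Novara) > 37,050,000 (Orion) > …
Ember wins with the highest bid; price is set by the runner-up at $79,750,000.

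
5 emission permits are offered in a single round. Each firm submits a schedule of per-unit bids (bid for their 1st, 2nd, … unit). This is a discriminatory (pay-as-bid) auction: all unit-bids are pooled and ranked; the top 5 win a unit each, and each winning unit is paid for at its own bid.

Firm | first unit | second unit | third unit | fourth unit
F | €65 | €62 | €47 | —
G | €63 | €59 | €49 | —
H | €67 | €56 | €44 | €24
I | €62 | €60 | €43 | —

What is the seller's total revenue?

Total revenue: €319

Pooled unit-bids ranked (top 5): 67 (H-1), 65 (F-1), 63 (G-1), 62 (F-2), 62 (I-1)
Next rejected bid: €60 (not a price — pay-as-bid).
Each winning unit pays its own bid.
Revenue = 67 + 65 + 63 + 62 + 62 = €319.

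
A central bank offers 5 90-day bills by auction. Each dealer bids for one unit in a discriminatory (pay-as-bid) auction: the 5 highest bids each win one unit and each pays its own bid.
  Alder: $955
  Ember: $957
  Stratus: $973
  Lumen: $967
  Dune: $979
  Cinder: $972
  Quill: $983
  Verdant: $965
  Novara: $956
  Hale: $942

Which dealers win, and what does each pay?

Bids ranked high→low: 983 (Quill), 979 (Dune), 973 (Stratus), 972 (Cinder), 967 (Lumen), 965 (Verdant), 957 (Ember), …
Winners (5 units): Quill, Dune, Stratus, Cinder, Lumen.
Each winner pays its own bid: Quill $983, Dune $979, Stratus $973, Cinder $972, Lumen $967.

Quill $983, Dune $979, Stratus $973, Cinder $972, Lumen $967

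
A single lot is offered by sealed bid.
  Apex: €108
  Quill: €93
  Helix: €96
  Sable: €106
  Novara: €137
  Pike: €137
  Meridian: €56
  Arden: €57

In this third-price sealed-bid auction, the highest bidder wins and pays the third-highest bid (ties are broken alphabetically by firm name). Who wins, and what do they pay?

Bids in order: 137 (Novara) > 137 (Pike) > 108 (Apex) > 106 (Sable) > 96 (Helix) > 93 (Quill) > …
Tie at €137 → Novara wins by tie-break.
Novara wins; payment is bid #3 in the ranking = €108.

Novara pays €108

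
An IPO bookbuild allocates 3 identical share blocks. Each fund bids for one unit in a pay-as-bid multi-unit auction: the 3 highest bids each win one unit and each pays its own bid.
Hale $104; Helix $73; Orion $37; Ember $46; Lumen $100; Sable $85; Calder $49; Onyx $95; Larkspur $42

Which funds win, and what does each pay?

Hale $104, Lumen $100, Onyx $95

Sorting: 104 (Hale), 100 (Lumen), 95 (Onyx), 85 (Sable), 73 (Helix), …
Winners (3 units): Hale, Lumen, Onyx.
Each winner pays its own bid: Hale $104, Lumen $100, Onyx $95.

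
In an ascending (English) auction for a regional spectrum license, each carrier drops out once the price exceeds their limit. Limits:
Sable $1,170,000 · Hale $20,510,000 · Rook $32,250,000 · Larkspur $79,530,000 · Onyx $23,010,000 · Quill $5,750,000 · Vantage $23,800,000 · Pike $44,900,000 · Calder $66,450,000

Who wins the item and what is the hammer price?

Larkspur wins at $66,450,000

Sorting limits: 79,530,000 (Larkspur) > 66,450,000 (Calder) > 44,900,000 (Pike) > 32,250,000 (Rook) > 23,800,000 (Vantage) > 23,010,000 (Onyx) > …
Once the price passes $66,450,000, only Larkspur is left; the hammer falls at Calder's limit of $66,450,000.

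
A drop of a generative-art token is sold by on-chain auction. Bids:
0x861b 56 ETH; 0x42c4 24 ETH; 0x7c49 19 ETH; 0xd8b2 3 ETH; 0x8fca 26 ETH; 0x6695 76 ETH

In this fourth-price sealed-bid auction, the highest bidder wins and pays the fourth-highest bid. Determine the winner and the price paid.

Bids in order: 76 (0x6695) > 56 (0x861b) > 26 (0x8fca) > 24 (0x42c4) > 19 (0x7c49) > 3 (0xd8b2)
0x6695 is highest; pays the fourth-highest bid, 24 ETH.

0x6695 pays 24 ETH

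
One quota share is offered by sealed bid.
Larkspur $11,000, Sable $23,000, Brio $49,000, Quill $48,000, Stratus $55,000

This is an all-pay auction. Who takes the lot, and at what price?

Bids in order: 55,000 (Stratus) > 49,000 (Brio) > 48,000 (Quill) > 23,000 (Sable) > 11,000 (Larkspur)
Stratus wins with the top bid; all bids are sunk regardless.

Stratus pays $55,000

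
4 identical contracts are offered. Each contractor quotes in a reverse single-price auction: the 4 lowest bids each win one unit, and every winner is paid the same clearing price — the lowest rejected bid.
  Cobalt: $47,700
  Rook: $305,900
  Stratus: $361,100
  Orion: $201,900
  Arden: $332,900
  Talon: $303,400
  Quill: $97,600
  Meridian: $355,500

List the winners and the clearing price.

Bids ranked low→high: 47,700 (Cobalt), 97,600 (Quill), 201,900 (Orion), 303,400 (Talon), 305,900 (Rook), 332,900 (Arden), …
The 4 lowest are Cobalt, Quill, Orion, Talon.
Lowest unsuccessful bid: $305,900 → clearing price.

Cobalt, Quill, Orion, Talon; each is paid $305,900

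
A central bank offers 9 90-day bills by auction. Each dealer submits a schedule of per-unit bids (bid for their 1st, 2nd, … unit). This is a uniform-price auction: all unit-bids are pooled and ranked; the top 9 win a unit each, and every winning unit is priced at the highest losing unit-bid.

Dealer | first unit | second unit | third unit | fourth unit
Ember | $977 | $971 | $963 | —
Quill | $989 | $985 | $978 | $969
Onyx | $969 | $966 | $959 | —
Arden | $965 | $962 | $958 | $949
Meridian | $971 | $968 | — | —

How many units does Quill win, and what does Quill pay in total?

Quill: 4 units, pays $3,864

Merging the schedules and taking the best 9: 989 (Quill-1), 985 (Quill-2), 978 (Quill-3), 977 (Ember-1), 971 (Ember-2), 971 (Meridian-1), 969 (Quill-4), 969 (Onyx-1), 968 (Meridian-2)
The (k+1)-th unit-bid is $966.
Quill wins 4 unit(s) at $966 each.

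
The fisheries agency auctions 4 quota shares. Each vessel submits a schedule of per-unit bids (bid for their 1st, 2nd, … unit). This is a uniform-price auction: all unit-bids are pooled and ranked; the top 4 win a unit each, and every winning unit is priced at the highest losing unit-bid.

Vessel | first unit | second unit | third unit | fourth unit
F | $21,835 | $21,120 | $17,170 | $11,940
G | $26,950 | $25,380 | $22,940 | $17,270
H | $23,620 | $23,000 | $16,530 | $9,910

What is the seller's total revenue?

All unit-bids, highest first — top 4: 26,950 (G-1), 25,380 (G-2), 23,620 (H-1), 23,000 (H-2)
Highest rejected unit-bid = $22,940.
Allocation: G 2, H 2. Every unit priced at $22,940.
Revenue = 4 × 22,940 = $91,760.

Total revenue: $91,760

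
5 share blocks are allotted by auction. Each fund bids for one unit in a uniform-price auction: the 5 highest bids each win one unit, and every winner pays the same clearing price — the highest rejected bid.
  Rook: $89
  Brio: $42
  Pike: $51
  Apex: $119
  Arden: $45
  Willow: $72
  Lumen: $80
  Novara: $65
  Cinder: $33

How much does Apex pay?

Apex pays $51

Sorting: 119 (Apex), 89 (Rook), 80 (Lumen), 72 (Willow), 65 (Novara), 51 (Pike), 45 (Arden), …
Top 5: Apex, Rook, Lumen, Willow, Novara.
Highest unsuccessful bid: $51 → clearing price.
Apex wins → pays $51.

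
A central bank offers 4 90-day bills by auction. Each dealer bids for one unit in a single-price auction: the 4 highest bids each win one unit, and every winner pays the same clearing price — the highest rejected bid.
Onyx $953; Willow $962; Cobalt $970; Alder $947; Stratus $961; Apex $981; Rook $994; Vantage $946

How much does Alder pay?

Alder pays $0

Bids ranked high→low: 994 (Rook), 981 (Apex), 970 (Cobalt), 962 (Willow), 961 (Stratus), 953 (Onyx), …
The 4 highest are Rook, Apex, Cobalt, Willow.
First losing bid is Stratus's $961, which sets the uniform price.
Alder does not win → pays $0.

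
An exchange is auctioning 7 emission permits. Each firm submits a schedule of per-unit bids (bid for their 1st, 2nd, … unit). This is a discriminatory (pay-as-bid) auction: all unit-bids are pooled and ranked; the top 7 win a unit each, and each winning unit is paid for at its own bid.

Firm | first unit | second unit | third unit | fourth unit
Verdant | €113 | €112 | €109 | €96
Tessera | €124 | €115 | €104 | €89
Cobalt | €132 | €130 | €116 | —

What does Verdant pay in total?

Verdant pays €225

Pooled unit-bids ranked (top 7): 132 (Cobalt-1), 130 (Cobalt-2), 124 (Tessera-1), 116 (Cobalt-3), 115 (Tessera-2), 113 (Verdant-1), 112 (Verdant-2)
Next rejected bid: €109 (not a price — pay-as-bid).
Verdant's winning unit-bids: 113 + 112 = €225.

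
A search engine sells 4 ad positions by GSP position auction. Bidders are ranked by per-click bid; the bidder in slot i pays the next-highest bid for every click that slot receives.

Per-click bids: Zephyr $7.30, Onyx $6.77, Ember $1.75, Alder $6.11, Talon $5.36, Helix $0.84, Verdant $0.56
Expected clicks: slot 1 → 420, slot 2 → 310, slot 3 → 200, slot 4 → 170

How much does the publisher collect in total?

Sorting advertisers: $7.30 (Zephyr) > $6.77 (Onyx) > $6.11 (Alder) > $5.36 (Talon) > $1.75 (Ember) > …
Slot 1: Zephyr pays $6.77 × 420 = $2843.40
Slot 2: Onyx pays $6.11 × 310 = $1894.10
Slot 3: Alder pays $5.36 × 200 = $1072.00
Slot 4: Talon pays $1.75 × 170 = $297.50
Total = $6107.00

Total revenue: $6107.00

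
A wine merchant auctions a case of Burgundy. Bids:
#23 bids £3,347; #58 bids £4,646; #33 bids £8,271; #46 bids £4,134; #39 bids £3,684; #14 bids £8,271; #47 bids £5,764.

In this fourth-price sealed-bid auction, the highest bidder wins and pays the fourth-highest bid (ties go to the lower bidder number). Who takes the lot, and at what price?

Bids in order: 8,271 (#14) > 8,271 (#33) > 5,764 (#47) > 4,646 (#58) > 4,134 (#46) > 3,684 (#39) > …
Tie at £8,271 → #14 wins by tie-break.
#14 wins; payment is bid #4 in the ranking = £4,646.

#14 pays £4,646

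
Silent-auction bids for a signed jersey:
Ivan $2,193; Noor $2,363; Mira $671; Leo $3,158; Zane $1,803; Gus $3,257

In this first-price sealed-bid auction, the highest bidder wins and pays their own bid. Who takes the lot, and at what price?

Gus pays $3,257

First-price sealed-bid auction: the highest bidder wins and pays their own bid.
Bids in order: 3,257 (Gus) > 3,158 (Leo) > 2,363 (Noor) > 2,193 (Ivan) > 1,803 (Zane) > 671 (Mira)
Gus is highest → pays own bid, $3,257.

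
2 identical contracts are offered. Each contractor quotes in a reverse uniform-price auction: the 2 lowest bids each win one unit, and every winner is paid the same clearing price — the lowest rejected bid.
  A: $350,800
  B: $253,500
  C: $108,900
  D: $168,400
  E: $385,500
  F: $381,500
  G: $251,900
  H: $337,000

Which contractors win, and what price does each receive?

Bids ranked low→high: 108,900 (C), 168,400 (D), 251,900 (G), 253,500 (B), …
The 2 lowest are C, D.
Lowest unsuccessful bid: $251,900 → clearing price.

C, D; each is paid $251,900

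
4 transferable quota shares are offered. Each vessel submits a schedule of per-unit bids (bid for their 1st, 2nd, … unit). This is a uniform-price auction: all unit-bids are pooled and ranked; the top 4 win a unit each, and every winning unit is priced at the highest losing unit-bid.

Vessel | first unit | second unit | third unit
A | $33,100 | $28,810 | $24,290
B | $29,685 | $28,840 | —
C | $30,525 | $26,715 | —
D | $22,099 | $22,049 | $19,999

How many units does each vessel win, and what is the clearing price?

A 1, B 2, C 1; clearing price $28,810

All unit-bids, highest first — top 4: 33,100 (A-1), 30,525 (C-1), 29,685 (B-1), 28,840 (B-2)
The (k+1)-th unit-bid is $28,810.
Allocation: A 1, B 2, C 1.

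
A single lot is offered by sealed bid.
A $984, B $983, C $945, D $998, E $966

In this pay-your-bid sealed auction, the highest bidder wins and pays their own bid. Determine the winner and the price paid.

Sorting bids: 998 (D) > 984 (A) > 983 (B) > 966 (E) > 945 (C)
D has the highest bid and pays exactly that: $998.

D pays $998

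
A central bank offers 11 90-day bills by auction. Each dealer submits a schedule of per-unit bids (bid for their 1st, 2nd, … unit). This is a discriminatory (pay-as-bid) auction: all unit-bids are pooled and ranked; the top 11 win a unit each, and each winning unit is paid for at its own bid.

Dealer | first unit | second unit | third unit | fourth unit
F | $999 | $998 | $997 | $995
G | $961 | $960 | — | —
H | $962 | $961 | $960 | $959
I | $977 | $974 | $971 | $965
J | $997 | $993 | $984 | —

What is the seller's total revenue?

Pooled unit-bids ranked (top 11): 999 (F-1), 998 (F-2), 997 (F-3), 997 (J-1), 995 (F-4), 993 (J-2), 984 (J-3), 977 (I-1), 974 (I-2), 971 (I-3), 965 (I-4)
Next rejected bid: $962 (not a price — pay-as-bid).
Each winning unit pays its own bid.
Revenue = 999 + 998 + 997 + 997 + 995 + 993 + 984 + 977 + 974 + 971 + 965 = $10,850.

Total revenue: $10,850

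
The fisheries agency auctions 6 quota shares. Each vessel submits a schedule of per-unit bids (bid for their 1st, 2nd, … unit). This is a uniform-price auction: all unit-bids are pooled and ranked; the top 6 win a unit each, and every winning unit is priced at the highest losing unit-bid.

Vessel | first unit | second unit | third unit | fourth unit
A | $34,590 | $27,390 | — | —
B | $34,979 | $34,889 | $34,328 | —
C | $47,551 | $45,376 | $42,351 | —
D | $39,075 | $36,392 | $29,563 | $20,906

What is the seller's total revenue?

Merging the schedules and taking the best 6: 47,551 (C-1), 45,376 (C-2), 42,351 (C-3), 39,075 (D-1), 36,392 (D-2), 34,979 (B-1)
Highest rejected unit-bid = $34,889.
Allocation: B 1, C 3, D 2. Every unit priced at $34,889.
Revenue = 6 × 34,889 = $209,334.

Total revenue: $209,334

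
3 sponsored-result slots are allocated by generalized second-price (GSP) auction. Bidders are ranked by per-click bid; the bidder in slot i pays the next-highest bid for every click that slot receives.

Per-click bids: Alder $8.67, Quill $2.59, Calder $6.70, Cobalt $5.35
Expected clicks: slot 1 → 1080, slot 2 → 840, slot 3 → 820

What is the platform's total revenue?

Total revenue: $13853.80

Per-click bids in order: $8.67 (Alder) > $6.70 (Calder) > $5.35 (Cobalt) > $2.59 (Quill)
Slot 1: Alder pays $6.70 × 1080 = $7236.00
Slot 2: Calder pays $5.35 × 840 = $4494.00
Slot 3: Cobalt pays $2.59 × 820 = $2123.80
Total = $13853.80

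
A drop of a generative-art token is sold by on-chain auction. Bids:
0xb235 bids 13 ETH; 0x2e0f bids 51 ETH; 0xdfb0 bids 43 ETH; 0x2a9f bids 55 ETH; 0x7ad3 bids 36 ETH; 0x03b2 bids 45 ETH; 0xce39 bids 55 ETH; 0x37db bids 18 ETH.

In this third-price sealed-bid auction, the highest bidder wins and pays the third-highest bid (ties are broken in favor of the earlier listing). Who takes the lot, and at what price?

0x2a9f pays 51 ETH

Bids ranked: 55 (0x2a9f) > 55 (0xce39) > 51 (0x2e0f) > 45 (0x03b2) > 43 (0xdfb0) > 36 (0x7ad3) > …
Tie at 55 ETH → 0x2a9f wins by tie-break.
0x2a9f wins; payment is bid #3 in the ranking = 51 ETH.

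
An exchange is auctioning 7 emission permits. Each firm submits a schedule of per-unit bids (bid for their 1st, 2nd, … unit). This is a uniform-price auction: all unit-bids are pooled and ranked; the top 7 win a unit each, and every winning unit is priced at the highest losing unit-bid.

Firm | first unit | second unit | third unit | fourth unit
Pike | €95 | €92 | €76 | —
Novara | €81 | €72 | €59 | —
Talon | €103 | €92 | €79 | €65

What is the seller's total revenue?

Merging the schedules and taking the best 7: 103 (Talon-1), 95 (Pike-1), 92 (Pike-2), 92 (Talon-2), 81 (Novara-1), 79 (Talon-3), 76 (Pike-3)
First bid not allocated: €72.
Allocation: Novara 1, Pike 3, Talon 3. Every unit priced at €72.
Revenue = 7 × 72 = €504.

Total revenue: €504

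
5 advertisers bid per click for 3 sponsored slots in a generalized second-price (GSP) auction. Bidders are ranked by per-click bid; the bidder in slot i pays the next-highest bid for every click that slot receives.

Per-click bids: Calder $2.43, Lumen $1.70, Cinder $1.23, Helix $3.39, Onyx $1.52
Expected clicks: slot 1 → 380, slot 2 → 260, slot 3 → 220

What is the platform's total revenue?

Per-click bids in order: $3.39 (Helix) > $2.43 (Calder) > $1.70 (Lumen) > $1.52 (Onyx) > …
Slot 1: Helix pays $2.43 × 380 = $923.40
Slot 2: Calder pays $1.70 × 260 = $442.00
Slot 3: Lumen pays $1.52 × 220 = $334.40
Total = $1699.80

Total revenue: $1699.80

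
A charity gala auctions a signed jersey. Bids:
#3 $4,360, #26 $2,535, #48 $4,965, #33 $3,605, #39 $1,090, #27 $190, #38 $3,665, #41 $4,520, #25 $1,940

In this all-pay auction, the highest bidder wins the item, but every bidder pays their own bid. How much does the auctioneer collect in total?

Total revenue: $26,870

Rule: the highest bidder wins the item, but every bidder pays their own bid.
Bids ranked: 4,965 (#48) > 4,520 (#41) > 4,360 (#3) > 3,665 (#38) > 3,605 (#33) > 2,535 (#26) > …
#48 wins with the top bid; all bids are sunk regardless.
Every bidder forfeits their bid regardless of winning.
Revenue = 4,360 + 2,535 + 4,965 + 3,605 + 1,090 + 190 + 3,665 + 4,520 + 1,940 = $26,870.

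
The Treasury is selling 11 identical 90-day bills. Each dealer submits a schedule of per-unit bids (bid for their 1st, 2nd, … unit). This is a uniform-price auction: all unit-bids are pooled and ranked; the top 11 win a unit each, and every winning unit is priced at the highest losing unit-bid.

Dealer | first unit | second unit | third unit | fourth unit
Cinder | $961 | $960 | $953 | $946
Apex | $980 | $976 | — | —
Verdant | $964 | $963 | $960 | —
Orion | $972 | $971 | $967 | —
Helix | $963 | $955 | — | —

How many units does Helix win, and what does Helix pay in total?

Helix: 1 unit, pays $955

Merging the schedules and taking the best 11: 980 (Apex-1), 976 (Apex-2), 972 (Orion-1), 971 (Orion-2), 967 (Orion-3), 964 (Verdant-1), 963 (Verdant-2), 963 (Helix-1), 961 (Cinder-1), 960 (Cinder-2), 960 (Verdant-3)
First bid not allocated: $955.
Helix wins 1 unit(s) at $955 each.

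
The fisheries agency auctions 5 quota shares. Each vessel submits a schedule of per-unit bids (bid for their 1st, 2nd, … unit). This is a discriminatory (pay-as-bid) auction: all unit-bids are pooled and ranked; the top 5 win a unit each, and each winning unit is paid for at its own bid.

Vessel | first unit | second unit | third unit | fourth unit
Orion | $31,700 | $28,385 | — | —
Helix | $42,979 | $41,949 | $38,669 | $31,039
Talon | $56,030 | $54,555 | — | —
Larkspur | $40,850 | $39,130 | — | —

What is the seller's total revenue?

Total revenue: $236,363

All unit-bids, highest first — top 5: 56,030 (Talon-1), 54,555 (Talon-2), 42,979 (Helix-1), 41,949 (Helix-2), 40,850 (Larkspur-1)
Next rejected bid: $39,130 (not a price — pay-as-bid).
Each winning unit pays its own bid.
Revenue = 56,030 + 54,555 + 42,979 + 41,949 + 40,850 = $236,363.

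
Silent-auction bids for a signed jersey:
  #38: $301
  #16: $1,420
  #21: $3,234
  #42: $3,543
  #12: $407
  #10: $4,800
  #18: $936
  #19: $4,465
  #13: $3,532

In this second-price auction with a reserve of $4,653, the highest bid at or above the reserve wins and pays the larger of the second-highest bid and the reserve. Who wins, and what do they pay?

#10 pays $4,653

Bids ranked: 4,800 (#10) > 4,465 (#19) > 3,543 (#42) > 3,532 (#13) > 3,234 (#21) > 1,420 (#16) > …
#10 has the top bid at or above the reserve ($4,800).
Second-highest bid $4,465 is below the reserve $4,653, so the reserve binds → payment $4,653.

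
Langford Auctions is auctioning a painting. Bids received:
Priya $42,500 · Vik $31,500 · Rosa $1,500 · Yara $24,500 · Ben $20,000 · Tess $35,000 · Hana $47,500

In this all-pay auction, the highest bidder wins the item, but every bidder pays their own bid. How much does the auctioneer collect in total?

Total revenue: $202,500

Bids in order: 47,500 (Hana) > 42,500 (Priya) > 35,000 (Tess) > 31,500 (Vik) > 24,500 (Yara) > 20,000 (Ben) > …
Every bidder forfeits their bid regardless of winning.
Revenue = 42,500 + 31,500 + 1,500 + 24,500 + 20,000 + 35,000 + 47,500 = $202,500.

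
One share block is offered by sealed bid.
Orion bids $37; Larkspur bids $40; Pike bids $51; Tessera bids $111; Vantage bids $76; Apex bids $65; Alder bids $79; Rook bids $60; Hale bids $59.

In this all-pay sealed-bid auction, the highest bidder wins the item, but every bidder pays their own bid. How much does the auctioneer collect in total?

Total revenue: $578

Sorting bids: 111 (Tessera) > 79 (Alder) > 76 (Vantage) > 65 (Apex) > 60 (Rook) > 59 (Hale) > …
Tessera wins with the top bid; all bids are sunk regardless.
Every bidder forfeits their bid regardless of winning.
Revenue = 37 + 40 + 51 + 111 + 76 + 65 + 79 + 60 + 59 = $578.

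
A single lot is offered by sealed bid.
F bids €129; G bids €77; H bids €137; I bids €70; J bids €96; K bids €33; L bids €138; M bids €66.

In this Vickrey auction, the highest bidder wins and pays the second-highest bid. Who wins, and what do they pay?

L pays €137

Vickrey auction: the highest bidder wins and pays the second-highest bid.
Sorting bids: 138 (L) > 137 (H) > 129 (F) > 96 (J) > 77 (G) > 70 (I) > …
L wins with the highest bid; price is set by the runner-up at €137.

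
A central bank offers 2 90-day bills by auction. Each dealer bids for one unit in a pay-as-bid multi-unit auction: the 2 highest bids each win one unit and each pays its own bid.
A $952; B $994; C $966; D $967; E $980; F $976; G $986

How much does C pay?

C pays $0

Bids ranked high→low: 994 (B), 986 (G), 980 (E), 976 (F), …
Winners (2 units): B, G.
C does not win → $0.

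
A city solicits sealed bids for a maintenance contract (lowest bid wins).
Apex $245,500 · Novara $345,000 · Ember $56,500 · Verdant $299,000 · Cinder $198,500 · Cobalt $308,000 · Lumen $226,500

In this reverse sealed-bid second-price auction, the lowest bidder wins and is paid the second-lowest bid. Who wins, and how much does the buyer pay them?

Ember is paid $198,500

Sorting bids: 56,500 (Ember) < 198,500 (Cinder) < 226,500 (Lumen) < 245,500 (Apex) < 299,000 (Verdant) < 308,000 (Cobalt) < …
Ember is lowest; is paid the second-lowest bid, $198,500.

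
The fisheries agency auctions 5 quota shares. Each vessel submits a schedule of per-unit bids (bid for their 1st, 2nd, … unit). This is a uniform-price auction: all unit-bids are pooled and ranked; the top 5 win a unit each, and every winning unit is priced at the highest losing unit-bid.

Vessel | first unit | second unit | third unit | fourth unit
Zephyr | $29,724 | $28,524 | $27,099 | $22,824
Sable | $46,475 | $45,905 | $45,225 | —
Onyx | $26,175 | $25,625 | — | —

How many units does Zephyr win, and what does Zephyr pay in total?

Zephyr: 2 units, pays $54,198

Merging the schedules and taking the best 5: 46,475 (Sable-1), 45,905 (Sable-2), 45,225 (Sable-3), 29,724 (Zephyr-1), 28,524 (Zephyr-2)
First bid not allocated: $27,099.
Zephyr wins 2 unit(s) at $27,099 each.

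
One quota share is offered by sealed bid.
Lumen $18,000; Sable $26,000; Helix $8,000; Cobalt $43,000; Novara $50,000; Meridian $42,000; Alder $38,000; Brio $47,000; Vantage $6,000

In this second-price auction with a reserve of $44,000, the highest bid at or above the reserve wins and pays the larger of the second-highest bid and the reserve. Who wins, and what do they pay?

Rule: the highest bid at or above the reserve wins and pays the larger of the second-highest bid and the reserve.
Bids ranked: 50,000 (Novara) > 47,000 (Brio) > 43,000 (Cobalt) > 42,000 (Meridian) > 38,000 (Alder) > 26,000 (Sable) > …
Highest eligible bid: Novara at $50,000.
Second-highest bid $47,000 exceeds the reserve $44,000 → payment $47,000.

Novara pays $47,000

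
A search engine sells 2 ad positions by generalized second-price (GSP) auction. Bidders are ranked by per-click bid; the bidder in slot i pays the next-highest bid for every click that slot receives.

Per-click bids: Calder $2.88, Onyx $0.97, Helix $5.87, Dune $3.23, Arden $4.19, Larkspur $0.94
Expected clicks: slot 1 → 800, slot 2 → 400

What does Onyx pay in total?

Ranked by bid: $5.87 (Helix) > $4.19 (Arden) > $3.23 (Dune) > …
Onyx ranks below slot 2 → no slot, pays nothing.

Onyx pays $0.00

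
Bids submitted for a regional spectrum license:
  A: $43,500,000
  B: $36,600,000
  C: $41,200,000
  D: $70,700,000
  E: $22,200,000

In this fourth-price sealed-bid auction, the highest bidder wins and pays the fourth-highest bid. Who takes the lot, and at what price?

Fourth-price sealed-bid auction: the highest bidder wins and pays the fourth-highest bid.
Bids in order: 70,700,000 (D) > 43,500,000 (A) > 41,200,000 (C) > 36,600,000 (B) > 22,200,000 (E)
D is highest; pays the fourth-highest bid, $36,600,000.

D pays $36,600,000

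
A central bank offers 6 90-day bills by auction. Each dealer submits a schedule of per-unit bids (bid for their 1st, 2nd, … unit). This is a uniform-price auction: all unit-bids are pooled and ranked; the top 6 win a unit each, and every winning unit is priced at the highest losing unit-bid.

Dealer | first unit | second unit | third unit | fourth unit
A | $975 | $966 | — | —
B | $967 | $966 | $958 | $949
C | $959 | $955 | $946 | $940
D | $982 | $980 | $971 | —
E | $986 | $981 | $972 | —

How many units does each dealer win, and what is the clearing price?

Pooled unit-bids ranked (top 6): 986 (E-1), 982 (D-1), 981 (E-2), 980 (D-2), 975 (A-1), 972 (E-3)
First bid not allocated: $971.
Allocation: A 1, D 2, E 3.

A 1, D 2, E 3; clearing price $971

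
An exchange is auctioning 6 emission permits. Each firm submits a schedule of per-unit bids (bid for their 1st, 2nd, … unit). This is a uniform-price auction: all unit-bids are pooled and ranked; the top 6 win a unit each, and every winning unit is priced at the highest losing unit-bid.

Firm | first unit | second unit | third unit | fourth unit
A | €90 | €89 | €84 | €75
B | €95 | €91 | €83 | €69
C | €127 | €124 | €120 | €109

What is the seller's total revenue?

All unit-bids, highest first — top 6: 127 (C-1), 124 (C-2), 120 (C-3), 109 (C-4), 95 (B-1), 91 (B-2)
First bid not allocated: €90.
Allocation: B 2, C 4. Every unit priced at €90.
Revenue = 6 × 90 = €540.

Total revenue: €540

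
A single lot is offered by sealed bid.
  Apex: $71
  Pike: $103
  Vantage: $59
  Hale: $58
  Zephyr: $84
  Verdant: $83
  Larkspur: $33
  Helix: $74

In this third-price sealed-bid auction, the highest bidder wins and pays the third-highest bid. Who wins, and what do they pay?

Rule: the highest bidder wins and pays the third-highest bid.
Bids in order: 103 (Pike) > 84 (Zephyr) > 83 (Verdant) > 74 (Helix) > 71 (Apex) > 59 (Vantage) > …
Pike is highest; pays the third-highest bid, $83.

Pike pays $83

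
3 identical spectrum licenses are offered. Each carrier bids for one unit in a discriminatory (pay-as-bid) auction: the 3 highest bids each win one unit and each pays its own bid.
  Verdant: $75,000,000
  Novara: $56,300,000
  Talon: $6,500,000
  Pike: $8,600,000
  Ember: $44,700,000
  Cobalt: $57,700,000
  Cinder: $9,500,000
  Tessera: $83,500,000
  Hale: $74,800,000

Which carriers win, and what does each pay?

Tessera $83,500,000, Verdant $75,000,000, Hale $74,800,000

Ordering the bids: 83,500,000 (Tessera), 75,000,000 (Verdant), 74,800,000 (Hale), 57,700,000 (Cobalt), 56,300,000 (Novara), …
The 3 highest are Tessera, Verdant, Hale.
Each winner pays its own bid: Tessera $83,500,000, Verdant $75,000,000, Hale $74,800,000.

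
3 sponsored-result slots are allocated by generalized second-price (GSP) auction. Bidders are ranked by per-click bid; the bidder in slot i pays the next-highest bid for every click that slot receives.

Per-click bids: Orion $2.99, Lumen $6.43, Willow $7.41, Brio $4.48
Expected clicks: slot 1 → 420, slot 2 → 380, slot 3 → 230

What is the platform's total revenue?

Sorting advertisers: $7.41 (Willow) > $6.43 (Lumen) > $4.48 (Brio) > $2.99 (Orion)
Slot 1: Willow pays $6.43 × 420 = $2700.60
Slot 2: Lumen pays $4.48 × 380 = $1702.40
Slot 3: Brio pays $2.99 × 230 = $687.70
Total = $5090.70

Total revenue: $5090.70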